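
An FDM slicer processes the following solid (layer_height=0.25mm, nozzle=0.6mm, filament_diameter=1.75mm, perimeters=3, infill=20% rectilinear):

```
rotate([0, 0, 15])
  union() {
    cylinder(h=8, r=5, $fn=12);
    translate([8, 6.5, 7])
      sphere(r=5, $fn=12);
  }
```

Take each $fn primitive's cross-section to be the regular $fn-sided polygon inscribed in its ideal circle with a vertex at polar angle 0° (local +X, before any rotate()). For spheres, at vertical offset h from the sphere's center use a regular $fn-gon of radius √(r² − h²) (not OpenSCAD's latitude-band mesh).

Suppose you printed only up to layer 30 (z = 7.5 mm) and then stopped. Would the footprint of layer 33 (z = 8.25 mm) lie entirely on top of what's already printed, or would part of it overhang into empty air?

entirely on top

Compare the two slices. At z = 7.5: the r=5 cylinder gives a regular 12-gon of circumradius 5 (constant along its height) (area = (12/2)·5.000²·sin(360°/12) = 75.00 mm²); the r=5 sphere at (8, 6.5) contributes a regular 12-gon of circumradius √(5²−0.5²) = 4.975 (area = (12/2)·4.975²·sin(360°/12) = 74.25 mm²); Combining (union): the 2 present regions are separate (no shared area or edge), so areas and boundary lengths simply add and each stays a separate island — area = 149.25 mm²; (rotated 15° about Z; rotation is an isometry so areas/perimeters/island counts are preserved). At z = 8.25: the cylinder is not intersected at this z (z outside [0, 8]); the r=5 sphere at (8, 6.5) contributes a regular 12-gon of circumradius √(5²−1.25²) = 4.841 (area = (12/2)·4.841²·sin(360°/12) = 70.31 mm²); Combining (union): only the r=5 sphere at (8, 6.5) is present, so the union is just that shape — area = 70.31 mm²; (whole slice rotated 15° about Z — lengths, areas and connectivity unchanged). Checking containment: the cross-section at z = 8.25 is a subset of the cross-section at z = 7.5.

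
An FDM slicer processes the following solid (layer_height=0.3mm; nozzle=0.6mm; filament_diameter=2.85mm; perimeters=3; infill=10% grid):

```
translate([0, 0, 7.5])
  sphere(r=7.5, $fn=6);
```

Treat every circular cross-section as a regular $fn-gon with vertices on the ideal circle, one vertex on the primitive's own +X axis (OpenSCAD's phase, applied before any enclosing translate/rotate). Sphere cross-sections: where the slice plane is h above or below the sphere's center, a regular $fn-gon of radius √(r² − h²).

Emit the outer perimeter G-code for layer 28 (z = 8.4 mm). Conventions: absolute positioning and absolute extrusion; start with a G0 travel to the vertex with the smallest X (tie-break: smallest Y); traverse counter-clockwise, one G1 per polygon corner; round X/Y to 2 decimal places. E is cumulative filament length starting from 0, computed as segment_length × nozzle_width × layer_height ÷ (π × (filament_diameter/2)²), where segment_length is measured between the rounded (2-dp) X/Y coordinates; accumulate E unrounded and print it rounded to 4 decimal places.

G0 X-7.45 Y0.00 Z8.40
G1 X-3.72 Y-6.45 E0.2102
G1 X3.72 Y-6.45 E0.4202
G1 X7.45 Y0.00 E0.6304
G1 X3.72 Y6.45 E0.8406
G1 X-3.72 Y6.45 E1.0505
G1 X-7.45 Y0.00 E1.2608

At z = 8.4 mm: the r=7.5 sphere slices to a regular 6-gon of circumradius 7.446 (√(r²−h²) with h=0.9 from center). The outline is a single polygon with 6 vertices. Extrusion per mm of travel: 0.6 × 0.3 / (π × 1.425²) = 0.028216. Accumulating E over each segment gives final E = 1.2608.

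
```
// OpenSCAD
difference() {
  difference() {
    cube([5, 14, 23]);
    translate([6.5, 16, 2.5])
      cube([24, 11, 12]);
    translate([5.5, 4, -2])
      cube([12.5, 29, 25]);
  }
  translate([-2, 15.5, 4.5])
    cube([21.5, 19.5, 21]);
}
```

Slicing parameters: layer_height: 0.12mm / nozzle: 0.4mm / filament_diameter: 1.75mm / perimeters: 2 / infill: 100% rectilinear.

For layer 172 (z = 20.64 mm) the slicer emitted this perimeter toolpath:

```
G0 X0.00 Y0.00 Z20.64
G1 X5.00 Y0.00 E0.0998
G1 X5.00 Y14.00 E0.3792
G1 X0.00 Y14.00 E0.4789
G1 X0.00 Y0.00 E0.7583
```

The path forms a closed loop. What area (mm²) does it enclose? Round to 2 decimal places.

Apply the shoelace formula to the sequence of (X, Y) vertices; enclosed area = 70.00 mm².

70.00 mm²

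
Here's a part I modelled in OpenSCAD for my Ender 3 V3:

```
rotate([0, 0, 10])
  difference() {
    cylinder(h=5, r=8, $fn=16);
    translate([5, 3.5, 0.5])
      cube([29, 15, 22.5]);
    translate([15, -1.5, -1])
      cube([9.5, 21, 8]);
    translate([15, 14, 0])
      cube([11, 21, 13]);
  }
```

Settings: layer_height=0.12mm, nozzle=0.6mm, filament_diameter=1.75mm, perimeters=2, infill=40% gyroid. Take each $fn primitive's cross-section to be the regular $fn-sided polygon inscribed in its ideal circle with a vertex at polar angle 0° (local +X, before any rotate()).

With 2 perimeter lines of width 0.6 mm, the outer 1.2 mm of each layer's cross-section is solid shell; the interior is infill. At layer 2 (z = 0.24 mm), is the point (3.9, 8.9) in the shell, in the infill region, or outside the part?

At z = 0.24 mm: the cylinder: section is a regular 16-gon, circumradius r=8; the cube at (5, 3.5) is not intersected at this z (z outside [0.5, 23]); the cube at (15, -1.5) (footprint 9.5×21) is included at this height; the cube at (15, 14) (footprint 11×21) is included at this height; Subtracting the remaining from the first: starting from the r=8 cylinder, the 9.5×21 cube at (15, -1.5) misses the remaining region (no effect); the 11×21 cube at (15, 14) misses the remaining region (no effect) — 1 connected region; (rotated 10° about Z; rotation is an isometry so areas/perimeters/island counts are preserved). Overall, the cross-section is a single solid region. Undo the 10° rotation: the query point maps to (5.386, 8.088) in the un-rotated model frame. The nearest boundary edge runs (3.06, 7.39)→(5.66, 5.66); distance from the point to it = 1.87 mm. The point is not inside any of the regions above, so it lies outside the cross-section (1.87 mm from the nearest boundary).

outside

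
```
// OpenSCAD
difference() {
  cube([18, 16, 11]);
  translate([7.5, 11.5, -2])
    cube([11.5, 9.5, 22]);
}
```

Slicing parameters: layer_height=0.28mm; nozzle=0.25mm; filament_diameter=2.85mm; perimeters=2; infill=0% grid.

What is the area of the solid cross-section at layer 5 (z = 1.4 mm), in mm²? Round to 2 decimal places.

At z = 1.4 mm: the cube (footprint 18×16) is included at this height (area 288.00 mm²); the cube at (7.5, 11.5) is present — its section is the full 11.5×9.5 rectangle (area 109.25 mm²); Subtracting the remaining from the first: starting from the 18×16 cube (288.00 mm²), the 11.5×9.5 cube at (7.5, 11.5) partially overlaps it — only the 47.25 mm² overlap (of its 109.25 mm²) is removed, clipping the outline — area = 240.75 mm². Overall, the cross-section is a single solid region. Net area = 240.75 mm².

240.75 mm²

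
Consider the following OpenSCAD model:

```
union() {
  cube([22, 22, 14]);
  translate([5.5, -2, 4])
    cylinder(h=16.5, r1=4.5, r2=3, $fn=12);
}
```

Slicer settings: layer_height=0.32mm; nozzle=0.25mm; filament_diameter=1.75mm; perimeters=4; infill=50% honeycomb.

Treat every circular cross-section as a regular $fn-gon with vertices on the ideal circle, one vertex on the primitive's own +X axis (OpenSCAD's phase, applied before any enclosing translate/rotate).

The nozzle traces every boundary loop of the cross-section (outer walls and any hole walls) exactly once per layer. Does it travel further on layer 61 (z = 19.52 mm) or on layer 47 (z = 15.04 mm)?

layer 47 (z = 15.04 mm)

Layer 61 (z = 19.52): the cube is not intersected at this z (z outside [0, 14]); the cone at (5.5, -2) (r1=4.5→r2=3) has section circumradius 3.089 here — a regular 12-gon (perimeter = 2·12·3.089·sin(180°/12) = 19.19 mm); Merging all regions: only the cone at (5.5, -2) is present, so the union is just that shape — boundary = 19.19 mm. So its perimeter = 19.19 mm. Layer 47 (z = 15.04): the cube is absent (z outside [0, 14]); the cone at (5.5, -2): at t=0.669 of its height the radius interpolates to r₁+(r₂−r₁)t = 3.496, giving a regular 12-gon of that circumradius (perimeter = 2·12·3.496·sin(180°/12) = 21.72 mm); Combining (union): only the cone at (5.5, -2) is present, so the union is just that shape — boundary = 21.72 mm. So its perimeter = 21.72 mm. Layer 47 is larger (21.72 vs 19.19 mm).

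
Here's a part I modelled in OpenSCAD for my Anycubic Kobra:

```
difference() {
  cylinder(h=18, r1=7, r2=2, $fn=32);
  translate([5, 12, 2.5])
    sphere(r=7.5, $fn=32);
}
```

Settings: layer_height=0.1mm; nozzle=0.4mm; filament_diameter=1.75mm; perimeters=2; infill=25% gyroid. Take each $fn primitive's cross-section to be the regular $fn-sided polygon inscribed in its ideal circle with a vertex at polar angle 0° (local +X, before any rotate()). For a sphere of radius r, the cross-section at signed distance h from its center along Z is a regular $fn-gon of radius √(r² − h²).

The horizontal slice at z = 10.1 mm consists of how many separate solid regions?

1

At z = 10.1 mm: the cone contributes a regular 32-gon of circumradius 4.194 (interpolated between r1=7 and r2=2 at t=0.561); the sphere at (5, 12) is absent (|z−center|=7.600 > r=7.5); Taking the first minus the rest: none of the subtracted shapes is present at this height, so the cone is unchanged — 1 connected region. The result has 1 disconnected region.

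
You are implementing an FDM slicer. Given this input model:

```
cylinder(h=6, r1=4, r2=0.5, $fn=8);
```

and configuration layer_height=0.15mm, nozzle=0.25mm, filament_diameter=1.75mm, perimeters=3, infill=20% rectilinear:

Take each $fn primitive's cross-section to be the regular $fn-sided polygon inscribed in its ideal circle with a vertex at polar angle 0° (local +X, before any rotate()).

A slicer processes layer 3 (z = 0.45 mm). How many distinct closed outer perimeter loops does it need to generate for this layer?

1

At z = 0.45 mm: the cone contributes a regular 8-gon of circumradius 3.737 (interpolated between r1=4 and r2=0.5 at t=0.075). The result has 1 disconnected region.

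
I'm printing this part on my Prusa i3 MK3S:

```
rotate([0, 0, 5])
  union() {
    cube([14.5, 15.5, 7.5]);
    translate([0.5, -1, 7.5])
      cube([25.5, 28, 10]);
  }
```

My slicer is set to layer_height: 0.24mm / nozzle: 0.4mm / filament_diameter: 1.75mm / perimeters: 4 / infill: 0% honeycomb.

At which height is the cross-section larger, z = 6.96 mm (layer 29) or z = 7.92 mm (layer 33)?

Layer 29 (z = 6.96): the cube (footprint 14.5×15.5) is included at this height (area 224.75 mm²); the cube at (0.5, -1) is not intersected at this z (z outside [7.5, 17.5]); Taking the union: only the 14.5×15.5 cube is present, so the union is just that shape — area = 224.75 mm²; (rotated 5° about Z; rotation is an isometry so areas/perimeters/island counts are preserved). So its area = 224.75 mm². Layer 33 (z = 7.92): the cube does not reach this height (z outside [0, 7.5]); the cube at (0.5, -1) (footprint 25.5×28) is included at this height (area 714.00 mm²); Combining (union): only the 25.5×28 cube at (0.5, -1) is present, so the union is just that shape — area = 714.00 mm²; (whole slice rotated 5° about Z — lengths, areas and connectivity unchanged). So its area = 714.00 mm². Layer 33 is larger (714.00 vs 224.75 mm²).

layer 33 (z = 7.92 mm)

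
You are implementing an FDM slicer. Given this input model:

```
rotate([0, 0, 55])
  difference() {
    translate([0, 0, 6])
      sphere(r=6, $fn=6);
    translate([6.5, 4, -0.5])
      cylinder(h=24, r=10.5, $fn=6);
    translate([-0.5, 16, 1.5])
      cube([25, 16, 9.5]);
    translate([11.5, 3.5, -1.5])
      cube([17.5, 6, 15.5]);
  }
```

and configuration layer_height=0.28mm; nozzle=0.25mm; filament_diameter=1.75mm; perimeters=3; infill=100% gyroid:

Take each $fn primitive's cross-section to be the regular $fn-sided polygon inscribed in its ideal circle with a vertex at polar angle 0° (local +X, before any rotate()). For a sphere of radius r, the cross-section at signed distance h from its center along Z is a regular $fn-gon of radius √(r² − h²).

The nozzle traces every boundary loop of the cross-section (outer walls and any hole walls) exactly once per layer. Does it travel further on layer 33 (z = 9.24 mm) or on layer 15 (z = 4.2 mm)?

layer 15 (z = 4.2 mm)

Layer 33 (z = 9.24): the r=6 sphere contributes a regular 6-gon of circumradius √(6²−3.24²) = 5.050 (perimeter = 2·6·5.050·sin(180°/6) = 30.30 mm); the r=10.5 cylinder at (6.5, 4) gives a regular 6-gon of circumradius 10.5 (constant along its height) (perimeter = 2·6·10.500·sin(180°/6) = 63.00 mm); the 25×16 cube at (-0.5, 16) contributes its full rectangle (perimeter 82.00 mm); the cube at (11.5, 3.5) (footprint 17.5×6) is included at this height (perimeter 47.00 mm); Subtracting the remaining from the first: starting from the r=6 sphere, the r=10.5 cylinder at (6.5, 4) partially overlaps it — only the 46.68 mm² overlap (of its 286.44 mm²) is removed, clipping the outline; the 25×16 cube at (-0.5, 16) misses the remaining region (no effect); the 17.5×6 cube at (11.5, 3.5) misses the remaining region (no effect) — boundary = 20.18 mm; (whole slice rotated 55° about Z — lengths, areas and connectivity unchanged). So its perimeter = 20.18 mm. Layer 15 (z = 4.2): the r=6 sphere slices to a regular 6-gon of circumradius 5.724 (√(r²−h²) with h=1.8 from center) (perimeter = 2·6·5.724·sin(180°/6) = 34.34 mm); the r=10.5 cylinder at (6.5, 4) contributes a regular 6-gon of circumradius 10.5 (perimeter = 2·6·10.500·sin(180°/6) = 63.00 mm); the 25×16 cube at (-0.5, 16) contributes its full rectangle (perimeter 82.00 mm); the cube at (11.5, 3.5) is present — its section is the full 17.5×6 rectangle (perimeter 47.00 mm); After the difference (first − rest): starting from the r=6 sphere, the r=10.5 cylinder at (6.5, 4) partially overlaps it — only the 58.08 mm² overlap (of its 286.44 mm²) is removed, clipping the outline; the 25×16 cube at (-0.5, 16) misses the remaining region (no effect); the 17.5×6 cube at (11.5, 3.5) misses the remaining region (no effect) — boundary = 23.55 mm; (whole slice rotated 55° about Z — lengths, areas and connectivity unchanged). So its perimeter = 23.55 mm. Layer 15 is larger (23.55 vs 20.18 mm).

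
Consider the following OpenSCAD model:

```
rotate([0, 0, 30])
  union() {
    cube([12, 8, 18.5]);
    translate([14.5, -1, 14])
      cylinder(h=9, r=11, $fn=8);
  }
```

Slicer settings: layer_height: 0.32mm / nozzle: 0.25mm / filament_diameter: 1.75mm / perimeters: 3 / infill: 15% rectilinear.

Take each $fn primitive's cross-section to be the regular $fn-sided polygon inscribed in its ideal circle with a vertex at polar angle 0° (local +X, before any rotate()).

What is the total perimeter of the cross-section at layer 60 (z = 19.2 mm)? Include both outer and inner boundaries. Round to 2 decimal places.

67.35 mm

At z = 19.2 mm: the cube is not intersected at this z (z outside [0, 18.5]); the cylinder at (14.5, -1): section is a regular 8-gon, circumradius r=11 (perimeter = 2·8·11.000·sin(180°/8) = 67.35 mm); Taking the union: only the r=11 cylinder at (14.5, -1) is present, so the union is just that shape — boundary = 67.35 mm; (whole slice rotated 30° about Z — lengths, areas and connectivity unchanged). Overall, the cross-section is a single solid region. Total boundary length (outer) = 67.35 mm.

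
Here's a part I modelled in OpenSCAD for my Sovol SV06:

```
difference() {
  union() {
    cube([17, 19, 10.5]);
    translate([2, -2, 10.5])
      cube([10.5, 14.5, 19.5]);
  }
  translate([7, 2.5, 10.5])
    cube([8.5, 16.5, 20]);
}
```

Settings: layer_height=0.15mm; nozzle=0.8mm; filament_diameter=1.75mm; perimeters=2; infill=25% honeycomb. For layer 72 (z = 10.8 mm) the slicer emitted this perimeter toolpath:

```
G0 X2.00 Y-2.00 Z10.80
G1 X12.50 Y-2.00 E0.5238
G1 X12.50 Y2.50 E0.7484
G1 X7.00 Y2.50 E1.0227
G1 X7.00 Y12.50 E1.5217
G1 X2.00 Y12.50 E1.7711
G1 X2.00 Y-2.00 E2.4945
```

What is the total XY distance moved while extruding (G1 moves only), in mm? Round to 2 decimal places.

50.00 mm

Sum the Euclidean lengths of each G1 segment: total = 50.00 mm.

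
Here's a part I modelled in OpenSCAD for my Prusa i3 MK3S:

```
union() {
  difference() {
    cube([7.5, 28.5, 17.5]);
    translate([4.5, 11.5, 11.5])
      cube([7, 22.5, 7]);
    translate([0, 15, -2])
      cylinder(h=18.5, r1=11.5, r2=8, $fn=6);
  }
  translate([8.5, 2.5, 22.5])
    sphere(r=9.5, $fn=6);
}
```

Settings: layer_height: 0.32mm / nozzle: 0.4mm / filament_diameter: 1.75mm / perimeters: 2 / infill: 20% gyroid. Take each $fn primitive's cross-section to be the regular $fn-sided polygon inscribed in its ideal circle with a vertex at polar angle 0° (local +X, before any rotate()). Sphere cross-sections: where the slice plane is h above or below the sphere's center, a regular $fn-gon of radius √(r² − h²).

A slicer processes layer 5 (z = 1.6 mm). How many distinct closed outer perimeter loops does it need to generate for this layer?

2

At z = 1.6 mm: the 7.5×28.5 cube contributes its full rectangle; the cube at (4.5, 11.5) is absent (z outside [11.5, 18.5]); the cone at (0, 15): at t=0.195 of its height the radius interpolates to r₁+(r₂−r₁)t = 10.819, giving a regular 6-gon of that circumradius; After the difference (first − rest): starting from the 7.5×28.5 cube, the cone at (0, 15) partially overlaps it — only the 132.97 mm² overlap (of its 304.10 mm²) is removed, clipping the outline — 2 connected regions; the sphere at (8.5, 2.5) is absent (|z−center|=20.900 > r=9.5); Taking the union: only that combined region is present, so the union is just that shape — 2 connected regions. The result has 2 disconnected regions.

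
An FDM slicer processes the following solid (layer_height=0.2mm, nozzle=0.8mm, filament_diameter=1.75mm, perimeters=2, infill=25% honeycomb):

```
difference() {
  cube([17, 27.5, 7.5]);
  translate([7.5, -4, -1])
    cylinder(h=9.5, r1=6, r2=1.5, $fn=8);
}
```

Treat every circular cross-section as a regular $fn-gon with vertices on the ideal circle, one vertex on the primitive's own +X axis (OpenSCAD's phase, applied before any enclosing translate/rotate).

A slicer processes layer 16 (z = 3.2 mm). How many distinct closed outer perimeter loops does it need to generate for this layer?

At z = 3.2 mm: the 17×27.5 cube contributes its full rectangle; the cone at (7.5, -4): at t=0.442 of its height the radius interpolates to r₁+(r₂−r₁)t = 4.011, giving a regular 8-gon of that circumradius; Subtracting the remaining from the first: starting from the 17×27.5 cube, the cone at (7.5, -4) partially overlaps it — only the 0.00 mm² overlap (of its 45.49 mm²) is removed, clipping the outline — 1 connected region. The result has 1 disconnected region.

1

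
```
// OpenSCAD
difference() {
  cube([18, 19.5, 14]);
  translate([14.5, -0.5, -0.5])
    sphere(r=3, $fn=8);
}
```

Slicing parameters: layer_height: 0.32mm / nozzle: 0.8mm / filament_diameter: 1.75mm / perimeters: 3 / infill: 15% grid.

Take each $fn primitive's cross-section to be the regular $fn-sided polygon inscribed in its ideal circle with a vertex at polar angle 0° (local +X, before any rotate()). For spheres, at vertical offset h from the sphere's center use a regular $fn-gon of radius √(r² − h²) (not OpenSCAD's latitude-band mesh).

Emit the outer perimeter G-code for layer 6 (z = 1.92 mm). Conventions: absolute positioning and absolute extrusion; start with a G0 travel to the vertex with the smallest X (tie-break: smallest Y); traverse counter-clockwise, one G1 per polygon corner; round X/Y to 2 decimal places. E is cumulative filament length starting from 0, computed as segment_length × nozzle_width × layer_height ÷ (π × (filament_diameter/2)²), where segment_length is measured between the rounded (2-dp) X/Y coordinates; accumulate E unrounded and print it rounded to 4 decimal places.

G0 X0.00 Y0.00 Z1.92
G1 X12.93 Y0.00 E1.3762
G1 X13.25 Y0.75 E1.4630
G1 X14.50 Y1.27 E1.6071
G1 X15.75 Y0.75 E1.7511
G1 X16.07 Y0.00 E1.8379
G1 X18.00 Y0.00 E2.0433
G1 X18.00 Y19.50 E4.1188
G1 X0.00 Y19.50 E6.0346
G1 X0.00 Y0.00 E8.1100

At z = 1.92 mm: the cube (footprint 18×19.5) is included at this height; the sphere at (14.5, -0.5): section is a regular 8-gon, circumradius = √(r²−h²) = √(3²−2.42²) = 1.773; After the difference (first − rest): starting from the 18×19.5 cube, the r=3 sphere at (14.5, -0.5) partially overlaps it — only the 2.78 mm² overlap (of its 8.89 mm²) is removed, clipping the outline — 1 connected region. The outline is a single polygon with 9 vertices. Extrusion per mm of travel: 0.8 × 0.32 / (π × 0.875²) = 0.106432. Accumulating E over each segment gives final E = 8.1100.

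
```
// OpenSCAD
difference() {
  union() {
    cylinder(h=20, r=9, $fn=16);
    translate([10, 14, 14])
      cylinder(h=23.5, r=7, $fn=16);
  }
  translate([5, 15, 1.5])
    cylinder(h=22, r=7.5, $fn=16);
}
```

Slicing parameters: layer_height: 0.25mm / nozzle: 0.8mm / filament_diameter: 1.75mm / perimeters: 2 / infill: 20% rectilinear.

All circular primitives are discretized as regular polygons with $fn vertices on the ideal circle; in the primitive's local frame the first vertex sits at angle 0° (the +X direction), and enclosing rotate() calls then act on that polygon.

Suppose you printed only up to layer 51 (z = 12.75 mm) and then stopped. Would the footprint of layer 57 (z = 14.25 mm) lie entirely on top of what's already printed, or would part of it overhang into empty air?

part overhangs

Compare the two slices. At z = 12.75: the r=9 cylinder contributes a regular 16-gon of circumradius 9 (area = (16/2)·9.000²·sin(360°/16) = 247.98 mm²); the cylinder at (10, 14) does not reach this height (z outside [14, 37.5]); Taking the union: only the r=9 cylinder is present, so the union is just that shape — area = 247.98 mm²; the r=7.5 cylinder at (5, 15) gives a regular 16-gon of circumradius 7.5 (constant along its height) (area = (16/2)·7.500²·sin(360°/16) = 172.21 mm²); Subtracting the remaining from the first: starting from the result so far (247.98 mm²), the r=7.5 cylinder at (5, 15) partially overlaps it — only the 1.21 mm² overlap (of its 172.21 mm²) is removed, clipping the outline — area = 246.77 mm². At z = 14.25: the r=9 cylinder contributes a regular 16-gon of circumradius 9 (area = (16/2)·9.000²·sin(360°/16) = 247.98 mm²); the r=7 cylinder at (10, 14) gives a regular 16-gon of circumradius 7 (constant along its height) (area = (16/2)·7.000²·sin(360°/16) = 150.01 mm²); Combining (union): the 2 present regions are separate (no shared area or edge), so areas and boundary lengths simply add and each stays a separate island — area = 397.99 mm²; the r=7.5 cylinder at (5, 15) gives a regular 16-gon of circumradius 7.5 (constant along its height) (area = (16/2)·7.500²·sin(360°/16) = 172.21 mm²); After the difference (first − rest): starting from the result so far (397.99 mm²), the r=7.5 cylinder at (5, 15) partially overlaps it — only the 90.53 mm² overlap (of its 172.21 mm²) is removed, clipping the outline — area = 307.46 mm². Checking containment: at z = 14.25 the cross-section extends beyond the z = 12.75 cross-section by about 60.69 mm².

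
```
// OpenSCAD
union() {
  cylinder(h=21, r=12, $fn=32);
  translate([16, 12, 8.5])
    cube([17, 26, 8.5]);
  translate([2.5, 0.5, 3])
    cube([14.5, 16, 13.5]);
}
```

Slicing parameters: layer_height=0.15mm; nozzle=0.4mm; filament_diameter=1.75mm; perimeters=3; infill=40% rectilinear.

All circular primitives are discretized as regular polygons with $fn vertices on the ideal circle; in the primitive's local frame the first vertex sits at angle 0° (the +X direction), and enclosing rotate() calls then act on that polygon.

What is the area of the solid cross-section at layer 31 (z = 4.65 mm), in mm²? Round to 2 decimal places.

603.54 mm²

At z = 4.65 mm: the cylinder: section is a regular 32-gon, circumradius r=12 (area = (32/2)·12.000²·sin(360°/32) = 449.49 mm²); the cube at (16, 12) is not intersected at this z (z outside [8.5, 17]); the cube at (2.5, 0.5) (footprint 14.5×16) is included at this height (area 232.00 mm²); Merging all regions: the regions partially overlap — summed areas 681.49 mm² minus the doubly-counted overlap 77.94 mm² gives 603.54 mm² — area = 603.54 mm². Overall, the cross-section is a single solid region. Net area = 603.54 mm².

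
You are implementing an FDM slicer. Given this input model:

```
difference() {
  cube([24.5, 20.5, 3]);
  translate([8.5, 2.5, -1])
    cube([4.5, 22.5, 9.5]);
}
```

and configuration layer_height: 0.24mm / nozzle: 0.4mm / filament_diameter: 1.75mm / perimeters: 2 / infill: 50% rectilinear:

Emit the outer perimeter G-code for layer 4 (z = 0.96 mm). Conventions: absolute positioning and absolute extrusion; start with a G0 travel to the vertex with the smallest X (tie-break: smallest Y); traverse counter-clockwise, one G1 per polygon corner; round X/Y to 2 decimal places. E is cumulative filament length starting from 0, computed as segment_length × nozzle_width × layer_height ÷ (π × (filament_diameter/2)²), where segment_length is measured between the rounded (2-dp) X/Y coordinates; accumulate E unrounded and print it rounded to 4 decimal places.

At z = 0.96 mm: the cube (footprint 24.5×20.5) is included at this height; the cube at (8.5, 2.5) (footprint 4.5×22.5) is included at this height; Taking the first minus the rest: starting from the 24.5×20.5 cube, the 4.5×22.5 cube at (8.5, 2.5) partially overlaps it — only the 81.00 mm² overlap (of its 101.25 mm²) is removed, clipping the outline — 1 connected region. The outline is a single polygon with 8 vertices. Extrusion per mm of travel: 0.4 × 0.24 / (π × 0.875²) = 0.039912. Accumulating E over each segment gives final E = 5.0289.

G0 X0.00 Y0.00 Z0.96
G1 X24.50 Y0.00 E0.9778
G1 X24.50 Y20.50 E1.7960
G1 X13.00 Y20.50 E2.2550
G1 X13.00 Y2.50 E2.9735
G1 X8.50 Y2.50 E3.1531
G1 X8.50 Y20.50 E3.8715
G1 X0.00 Y20.50 E4.2107
G1 X0.00 Y0.00 E5.0289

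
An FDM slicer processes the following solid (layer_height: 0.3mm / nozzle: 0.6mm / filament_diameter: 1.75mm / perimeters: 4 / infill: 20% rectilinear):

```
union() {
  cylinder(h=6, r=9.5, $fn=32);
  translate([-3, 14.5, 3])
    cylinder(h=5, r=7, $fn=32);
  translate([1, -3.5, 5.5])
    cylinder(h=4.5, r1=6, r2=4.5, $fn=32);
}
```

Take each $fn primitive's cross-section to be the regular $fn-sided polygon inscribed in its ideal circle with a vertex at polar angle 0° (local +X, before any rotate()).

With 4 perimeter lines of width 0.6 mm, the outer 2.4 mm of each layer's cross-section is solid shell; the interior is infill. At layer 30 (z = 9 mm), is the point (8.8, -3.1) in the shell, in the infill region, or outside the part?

At z = 9 mm: the cylinder is not intersected at this z (z outside [0, 6]); the cylinder at (-3, 14.5) is absent (z outside [3, 8]); the cone at (1, -3.5) (r1=6→r2=4.5) has section circumradius 4.833 here — a regular 32-gon; Merging all regions: only the cone at (1, -3.5) is present, so the union is just that shape — 1 connected region. Overall, the cross-section is a single solid region. The nearest boundary edge runs (5.83, -3.50)→(5.74, -2.56); distance from the point to it = 2.99 mm. The point is not inside any of the regions above, so it lies outside the cross-section (2.99 mm from the nearest boundary).

outside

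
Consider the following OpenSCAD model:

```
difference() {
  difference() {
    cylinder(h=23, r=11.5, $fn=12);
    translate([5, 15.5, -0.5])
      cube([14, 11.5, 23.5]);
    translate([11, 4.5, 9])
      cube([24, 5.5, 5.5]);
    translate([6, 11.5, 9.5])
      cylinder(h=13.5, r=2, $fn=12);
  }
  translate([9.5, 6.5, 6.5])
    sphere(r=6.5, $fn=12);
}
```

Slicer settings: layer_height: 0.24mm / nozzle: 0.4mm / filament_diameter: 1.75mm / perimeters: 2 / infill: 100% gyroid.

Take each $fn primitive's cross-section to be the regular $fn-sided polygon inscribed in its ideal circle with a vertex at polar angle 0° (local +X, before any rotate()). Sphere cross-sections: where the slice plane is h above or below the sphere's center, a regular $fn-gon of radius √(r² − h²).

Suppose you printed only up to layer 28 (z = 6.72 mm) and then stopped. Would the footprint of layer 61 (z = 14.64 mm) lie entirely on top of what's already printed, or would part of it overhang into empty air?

part overhangs

Compare the two slices. At z = 6.72: the cylinder: section is a regular 12-gon, circumradius r=11.5 (area = (12/2)·11.500²·sin(360°/12) = 396.75 mm²); the 14×11.5 cube at (5, 15.5) contributes its full rectangle (area 161.00 mm²); the cube at (11, 4.5) does not reach this height (z outside [9, 14.5]); the cylinder at (6, 11.5) is absent (z outside [9.5, 23]); Taking the first minus the rest: starting from the r=11.5 cylinder (396.75 mm²), the 14×11.5 cube at (5, 15.5) misses the remaining region (no effect) — area = 396.75 mm²; the r=6.5 sphere at (9.5, 6.5) slices to a regular 12-gon of circumradius 6.496 (√(r²−h²) with h=0.22 from center) (area = (12/2)·6.496²·sin(360°/12) = 126.60 mm²); Taking the first minus the rest: starting from the result so far (396.75 mm²), the r=6.5 sphere at (9.5, 6.5) partially overlaps it — only the 52.43 mm² overlap (of its 126.60 mm²) is removed, clipping the outline — area = 344.32 mm². At z = 14.64: the r=11.5 cylinder gives a regular 12-gon of circumradius 11.5 (constant along its height) (area = (12/2)·11.500²·sin(360°/12) = 396.75 mm²); the 14×11.5 cube at (5, 15.5) contributes its full rectangle (area 161.00 mm²); the cube at (11, 4.5) is not intersected at this z (z outside [9, 14.5]); the r=2 cylinder at (6, 11.5) gives a regular 12-gon of circumradius 2 (constant along its height) (area = (12/2)·2.000²·sin(360°/12) = 12.00 mm²); After the difference (first − rest): starting from the r=11.5 cylinder (396.75 mm²), the 14×11.5 cube at (5, 15.5) misses the remaining region (no effect); the r=2 cylinder at (6, 11.5) partially overlaps it — only the 0.49 mm² overlap (of its 12.00 mm²) is removed, clipping the outline — area = 396.26 mm²; the sphere at (9.5, 6.5) does not reach this height (|z−center|=8.140 > r=6.5); Subtracting the remaining from the first: none of the subtracted shapes is present at this height, so that combined region is unchanged — area = 396.26 mm². Checking containment: at z = 14.64 the cross-section extends beyond the z = 6.72 cross-section by about 51.94 mm².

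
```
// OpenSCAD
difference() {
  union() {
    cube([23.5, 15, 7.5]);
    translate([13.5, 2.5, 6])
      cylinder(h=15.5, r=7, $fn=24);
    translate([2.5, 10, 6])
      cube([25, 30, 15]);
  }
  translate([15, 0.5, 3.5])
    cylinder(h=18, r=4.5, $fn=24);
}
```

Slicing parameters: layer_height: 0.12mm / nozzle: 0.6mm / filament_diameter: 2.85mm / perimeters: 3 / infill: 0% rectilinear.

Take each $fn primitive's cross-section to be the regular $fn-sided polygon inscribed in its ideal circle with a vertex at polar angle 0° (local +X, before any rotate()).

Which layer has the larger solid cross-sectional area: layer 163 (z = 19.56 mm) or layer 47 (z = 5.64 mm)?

Layer 163 (z = 19.56): the cube is absent (z outside [0, 7.5]); the r=7 cylinder at (13.5, 2.5) gives a regular 24-gon of circumradius 7 (constant along its height) (area = (24/2)·7.000²·sin(360°/24) = 152.19 mm²); the 25×30 cube at (2.5, 10) contributes its full rectangle (area 750.00 mm²); Combining (union): the 2 present regions are separate (no shared area or edge), so areas and boundary lengths simply add and each stays a separate island — area = 902.19 mm²; the r=4.5 cylinder at (15, 0.5) gives a regular 24-gon of circumradius 4.5 (constant along its height) (area = (24/2)·4.500²·sin(360°/24) = 62.89 mm²); Taking the first minus the rest: starting from that combined region (902.19 mm²), the r=4.5 cylinder at (15, 0.5) partially overlaps it — only the 62.87 mm² overlap (of its 62.89 mm²) is removed, clipping the outline — area = 839.32 mm². So its area = 839.32 mm². Layer 47 (z = 5.64): the 23.5×15 cube contributes its full rectangle (area 352.50 mm²); the cylinder at (13.5, 2.5) does not reach this height (z outside [6, 21.5]); the cube at (2.5, 10) is not intersected at this z (z outside [6, 21]); Merging all regions: only the 23.5×15 cube is present, so the union is just that shape — area = 352.50 mm²; the r=4.5 cylinder at (15, 0.5) contributes a regular 24-gon of circumradius 4.5 (area = (24/2)·4.500²·sin(360°/24) = 62.89 mm²); After the difference (first − rest): starting from the result so far (352.50 mm²), the r=4.5 cylinder at (15, 0.5) partially overlaps it — only the 35.91 mm² overlap (of its 62.89 mm²) is removed, clipping the outline — area = 316.59 mm². So its area = 316.59 mm². Layer 163 is larger (839.32 vs 316.59 mm²).

layer 163 (z = 19.56 mm)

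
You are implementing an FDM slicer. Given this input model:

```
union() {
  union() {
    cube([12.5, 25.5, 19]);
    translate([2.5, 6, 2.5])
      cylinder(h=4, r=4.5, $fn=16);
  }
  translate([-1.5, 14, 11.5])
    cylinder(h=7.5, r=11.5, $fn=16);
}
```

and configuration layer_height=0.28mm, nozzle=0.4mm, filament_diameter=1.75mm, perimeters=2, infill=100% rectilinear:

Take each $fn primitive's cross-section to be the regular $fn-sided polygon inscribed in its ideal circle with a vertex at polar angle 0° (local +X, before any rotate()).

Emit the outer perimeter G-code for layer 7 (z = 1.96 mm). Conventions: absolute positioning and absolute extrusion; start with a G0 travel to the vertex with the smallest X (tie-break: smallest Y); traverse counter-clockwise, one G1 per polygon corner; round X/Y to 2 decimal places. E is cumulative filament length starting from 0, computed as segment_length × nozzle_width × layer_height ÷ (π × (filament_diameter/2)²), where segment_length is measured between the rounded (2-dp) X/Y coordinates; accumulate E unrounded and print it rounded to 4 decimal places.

At z = 1.96 mm: the cube is present — its section is the full 12.5×25.5 rectangle; the cylinder at (2.5, 6) does not reach this height (z outside [2.5, 6.5]); Combining (union): only the 12.5×25.5 cube is present, so the union is just that shape — 1 connected region; the cylinder at (-1.5, 14) is not intersected at this z (z outside [11.5, 19]); Taking the union: only that combined region is present, so the union is just that shape — 1 connected region. The outline is a single polygon with 4 vertices. Extrusion per mm of travel: 0.4 × 0.28 / (π × 0.875²) = 0.046564. Accumulating E over each segment gives final E = 3.5389.

G0 X0.00 Y0.00 Z1.96
G1 X12.50 Y0.00 E0.5821
G1 X12.50 Y25.50 E1.7694
G1 X0.00 Y25.50 E2.3515
G1 X0.00 Y0.00 E3.5389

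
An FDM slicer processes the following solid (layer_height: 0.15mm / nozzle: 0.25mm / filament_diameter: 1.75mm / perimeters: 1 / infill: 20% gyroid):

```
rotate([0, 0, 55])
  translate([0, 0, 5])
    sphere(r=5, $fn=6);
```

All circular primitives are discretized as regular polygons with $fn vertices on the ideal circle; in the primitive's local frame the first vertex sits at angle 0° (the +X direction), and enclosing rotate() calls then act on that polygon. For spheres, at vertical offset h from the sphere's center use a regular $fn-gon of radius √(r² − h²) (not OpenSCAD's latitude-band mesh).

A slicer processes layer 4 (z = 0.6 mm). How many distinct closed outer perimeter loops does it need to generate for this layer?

1

At z = 0.6 mm: the sphere: section is a regular 6-gon, circumradius = √(r²−h²) = √(5²−4.4²) = 2.375; (whole slice rotated 55° about Z — lengths, areas and connectivity unchanged). The result has 1 disconnected region.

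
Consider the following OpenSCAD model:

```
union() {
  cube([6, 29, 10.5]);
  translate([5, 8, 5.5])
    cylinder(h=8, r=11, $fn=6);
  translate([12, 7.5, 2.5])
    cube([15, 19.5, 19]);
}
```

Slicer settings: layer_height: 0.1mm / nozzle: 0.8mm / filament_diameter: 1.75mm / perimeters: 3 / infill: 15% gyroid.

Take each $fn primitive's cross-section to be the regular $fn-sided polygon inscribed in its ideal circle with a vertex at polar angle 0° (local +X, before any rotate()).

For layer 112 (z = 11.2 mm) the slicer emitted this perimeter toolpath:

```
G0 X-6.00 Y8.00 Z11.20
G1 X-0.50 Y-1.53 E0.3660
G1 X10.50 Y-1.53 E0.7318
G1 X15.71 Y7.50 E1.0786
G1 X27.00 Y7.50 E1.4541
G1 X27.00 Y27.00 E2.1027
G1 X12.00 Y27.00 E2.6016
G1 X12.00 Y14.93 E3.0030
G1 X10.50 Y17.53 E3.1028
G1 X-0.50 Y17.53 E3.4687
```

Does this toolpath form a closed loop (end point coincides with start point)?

no

Start point (G0): (-6.00, 8.00). End point (last G1): the path does not return to the start — open.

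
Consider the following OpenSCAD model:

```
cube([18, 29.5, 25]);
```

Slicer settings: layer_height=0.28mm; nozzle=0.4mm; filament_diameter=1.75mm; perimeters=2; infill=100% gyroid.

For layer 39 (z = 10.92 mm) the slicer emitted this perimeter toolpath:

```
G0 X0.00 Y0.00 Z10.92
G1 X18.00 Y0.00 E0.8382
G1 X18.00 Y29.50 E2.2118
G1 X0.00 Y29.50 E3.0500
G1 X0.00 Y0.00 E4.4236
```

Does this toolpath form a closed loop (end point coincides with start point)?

Start point (G0): (0.00, 0.00). End point (last G1): the path returns to the start — closed.

yes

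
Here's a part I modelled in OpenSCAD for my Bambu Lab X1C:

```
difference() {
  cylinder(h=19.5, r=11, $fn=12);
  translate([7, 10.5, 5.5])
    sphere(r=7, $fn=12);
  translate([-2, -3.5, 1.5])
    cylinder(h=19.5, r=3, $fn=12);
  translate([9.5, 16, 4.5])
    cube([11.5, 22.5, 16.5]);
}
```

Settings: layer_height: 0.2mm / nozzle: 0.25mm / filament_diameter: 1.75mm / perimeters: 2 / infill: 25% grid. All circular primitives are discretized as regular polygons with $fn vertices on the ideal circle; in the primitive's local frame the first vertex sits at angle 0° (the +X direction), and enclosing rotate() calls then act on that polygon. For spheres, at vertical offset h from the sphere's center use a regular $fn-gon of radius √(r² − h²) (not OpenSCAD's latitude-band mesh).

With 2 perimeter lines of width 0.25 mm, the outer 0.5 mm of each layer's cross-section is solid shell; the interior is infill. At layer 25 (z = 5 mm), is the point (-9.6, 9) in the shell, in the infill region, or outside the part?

outside

At z = 5 mm: the r=11 cylinder contributes a regular 12-gon of circumradius 11; the sphere at (7, 10.5): section is a regular 12-gon, circumradius = √(r²−h²) = √(7²−0.5²) = 6.982; the cylinder at (-2, -3.5): section is a regular 12-gon, circumradius r=3; the 11.5×22.5 cube at (9.5, 16) contributes its full rectangle; Subtracting the remaining from the first: starting from the r=11 cylinder, the r=7 sphere at (7, 10.5) partially overlaps it — only the 40.19 mm² overlap (of its 146.25 mm²) is removed, clipping the outline; the r=3 cylinder at (-2, -3.5) lies wholly inside it (removes its full 27.00 mm² and its 18.63 mm outline becomes a hole wall); the 11.5×22.5 cube at (9.5, 16) misses the remaining region (no effect) — 1 connected region with 1 hole. Overall, the cross-section is one region with 1 hole. The nearest boundary edge runs (-9.53, 5.50)→(-5.50, 9.53); distance from the point to it = 2.53 mm. The point is not inside any of the regions above, so it lies outside the cross-section (2.53 mm from the nearest boundary).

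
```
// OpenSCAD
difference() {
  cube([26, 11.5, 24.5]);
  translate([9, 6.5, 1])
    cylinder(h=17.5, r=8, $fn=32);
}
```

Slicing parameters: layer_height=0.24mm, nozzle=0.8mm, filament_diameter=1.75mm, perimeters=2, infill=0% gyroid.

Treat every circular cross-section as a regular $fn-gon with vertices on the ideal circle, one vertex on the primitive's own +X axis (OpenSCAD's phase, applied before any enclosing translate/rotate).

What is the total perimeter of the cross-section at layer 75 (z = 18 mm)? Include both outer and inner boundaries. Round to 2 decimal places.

At z = 18 mm: the cube (footprint 26×11.5) is included at this height (perimeter 75.00 mm); the r=8 cylinder at (9, 6.5) gives a regular 32-gon of circumradius 8 (constant along its height) (perimeter = 2·32·8.000·sin(180°/32) = 50.18 mm); After the difference (first − rest): starting from the 26×11.5 cube, the r=8 cylinder at (9, 6.5) partially overlaps it — only the 164.77 mm² overlap (of its 199.77 mm²) is removed, clipping the outline — boundary = 79.40 mm. Overall, the cross-section has 2 separate islands. Total boundary length (outer) = 79.40 mm.

79.40 mm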